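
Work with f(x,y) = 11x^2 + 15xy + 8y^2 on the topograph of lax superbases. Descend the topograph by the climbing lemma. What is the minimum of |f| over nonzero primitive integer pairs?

translate: b→-7 (≡15 mod 22), so (11,15,8)→(11,-7,4)
flip: (11,-7,4)→(4,7,11)
translate: b→-1 (≡7 mod 8), so (4,7,11)→(4,-1,8)
reduced (well bottom): (4,-1,8) with a≤c, −a<b≤a
well minimum = a = 4

4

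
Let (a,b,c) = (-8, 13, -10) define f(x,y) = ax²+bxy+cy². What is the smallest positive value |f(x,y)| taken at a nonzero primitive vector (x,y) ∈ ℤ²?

translate: b→3 (≡-13 mod 16), so (8,-13,10)→(8,3,5)
flip: (8,3,5)→(5,-3,8)
reduced (well bottom): (5,-3,8) with a≤c, −a<b≤a
well minimum |f| = |-5| = 5 (negative-definite)

5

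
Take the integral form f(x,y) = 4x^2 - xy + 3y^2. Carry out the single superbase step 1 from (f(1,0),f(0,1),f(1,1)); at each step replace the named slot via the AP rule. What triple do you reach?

start (4,3,6) = (f(1,0),f(0,1),f(1,1))
replace slot 1: 2·(3+6) − 4 = 14 → (14,3,6)

14,3,6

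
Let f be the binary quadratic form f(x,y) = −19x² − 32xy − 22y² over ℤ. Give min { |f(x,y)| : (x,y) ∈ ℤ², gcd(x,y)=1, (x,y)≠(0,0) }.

translate: b→-6 (≡32 mod 38), so (19,32,22)→(19,-6,9)
flip: (19,-6,9)→(9,6,19)
reduced (well bottom): (9,6,19) with a≤c, −a<b≤a
well minimum |f| = |-9| = 9 (negative-definite)

9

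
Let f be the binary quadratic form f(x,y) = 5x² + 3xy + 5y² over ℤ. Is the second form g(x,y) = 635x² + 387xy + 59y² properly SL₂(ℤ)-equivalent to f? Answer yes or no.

D₁ = -91, D₂ = -91
f: reduced (well bottom): (5,3,5) with a≤c, −a<b≤a
g: flip: (635,387,59)→(59,-387,635)
g: translate: b→-33 (≡-387 mod 118), so (59,-387,635)→(59,-33,5)
g: flip: (59,-33,5)→(5,33,59)
g: translate: b→3 (≡33 mod 10), so (5,33,59)→(5,3,5)
g: reduced (well bottom): (5,3,5) with a≤c, −a<b≤a
reduced forms (5, 3, 5) vs (5, 3, 5) ⇒ equivalent

yes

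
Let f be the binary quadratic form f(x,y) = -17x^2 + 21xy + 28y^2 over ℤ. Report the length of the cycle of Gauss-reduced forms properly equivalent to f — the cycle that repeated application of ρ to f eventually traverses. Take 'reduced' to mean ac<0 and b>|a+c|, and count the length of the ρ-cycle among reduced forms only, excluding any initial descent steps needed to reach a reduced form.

D = 2345, ⌊√D⌋ = 48
river: ρ → (28,35,-10)
river: ρ → (-10,45,8)
river: ρ → (8,35,-35)
river: ρ → (-35,35,8)
river: ρ → (8,45,-10)
river: ρ → (-10,35,28)
river: ρ → (28,21,-17)
river: ρ → (-17,47,2)
river: ρ → (2,45,-40)
river: ρ → (-40,35,7)
river: ρ → (7,35,-40)
river: ρ → (-40,45,2)
river: ρ → (2,47,-17)
river: ρ → (-17,21,28)
ρ-cycle length = 14 (tail of 0 descent steps not counted)

14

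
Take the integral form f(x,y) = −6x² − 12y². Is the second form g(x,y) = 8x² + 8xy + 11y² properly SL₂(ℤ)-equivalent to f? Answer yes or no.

D₁ = -288, D₂ = -288
f is negative-definite; reduce −f:
−f: reduced (well bottom): (6,0,12) with a≤c, −a<b≤a
flip sign back: reduced form of f is (-6,0,-12)
g: reduced (well bottom): (8,8,11) with a≤c, −a<b≤a
reduced forms (-6, 0, -12) vs (8, 8, 11) ⇒ inequivalent

no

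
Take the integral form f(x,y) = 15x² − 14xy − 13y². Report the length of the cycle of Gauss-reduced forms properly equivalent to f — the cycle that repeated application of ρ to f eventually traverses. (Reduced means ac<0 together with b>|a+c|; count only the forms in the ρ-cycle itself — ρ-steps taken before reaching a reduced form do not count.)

D = 976, ⌊√D⌋ = 31
descent: ρ → (-13,14,15)  [lands on river]
river: ρ → (15,16,-12)
river: ρ → (-12,8,19)
river: ρ → (19,30,-1)
river: ρ → (-1,30,19)
river: ρ → (19,8,-12)
river: ρ → (-12,16,15)
river: ρ → (15,14,-13)
river: ρ → (-13,12,16)
river: ρ → (16,20,-9)
river: ρ → (-9,16,20)
river: ρ → (20,24,-5)
river: ρ → (-5,26,15)
river: ρ → (15,4,-16)
river: ρ → (-16,28,3)
river: ρ → (3,26,-25)
river: ρ → (-25,24,4)
river: ρ → (4,24,-25)
river: ρ → (-25,26,3)
river: ρ → (3,28,-16)
river: ρ → (-16,4,15)
river: ρ → (15,26,-5)
river: ρ → (-5,24,20)
river: ρ → (20,16,-9)
river: ρ → (-9,20,16)
river: ρ → (16,12,-13)
ρ-cycle length = 26 (tail of 1 descent step not counted)

26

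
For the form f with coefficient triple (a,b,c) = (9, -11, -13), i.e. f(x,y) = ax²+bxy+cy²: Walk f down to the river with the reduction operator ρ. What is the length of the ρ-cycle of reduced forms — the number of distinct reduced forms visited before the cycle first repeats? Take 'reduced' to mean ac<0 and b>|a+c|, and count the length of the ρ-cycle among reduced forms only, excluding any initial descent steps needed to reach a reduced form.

D = 589, ⌊√D⌋ = 24
descent: ρ → (-13,11,9)  [lands on river]
river: ρ → (9,7,-15)
river: ρ → (-15,23,1)
river: ρ → (1,23,-15)
river: ρ → (-15,7,9)
river: ρ → (9,11,-13)
river: ρ → (-13,15,7)
river: ρ → (7,13,-15)
river: ρ → (-15,17,5)
river: ρ → (5,23,-3)
river: ρ → (-3,19,19)
river: ρ → (19,19,-3)
river: ρ → (-3,23,5)
river: ρ → (5,17,-15)
river: ρ → (-15,13,7)
river: ρ → (7,15,-13)
ρ-cycle length = 16 (tail of 1 descent step not counted)

16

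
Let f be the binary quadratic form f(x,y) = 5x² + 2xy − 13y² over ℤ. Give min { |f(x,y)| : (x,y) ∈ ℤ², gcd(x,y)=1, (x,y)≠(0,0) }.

descent: ρ → (-13,-2,5)
descent: ρ → (5,12,-6)  [lands on river]
river: ρ → (-6,12,5)
river: ρ → (5,8,-10)
river: ρ → (-10,12,3)
river: ρ → (3,12,-10)
river: ρ → (-10,8,5)
closes: descent 2, river 6
min |a| on river = 3

3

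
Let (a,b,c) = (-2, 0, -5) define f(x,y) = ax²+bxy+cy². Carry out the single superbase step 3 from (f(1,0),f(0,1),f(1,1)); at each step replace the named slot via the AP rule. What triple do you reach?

start (-2,-5,-7) = (f(1,0),f(0,1),f(1,1))
replace slot 3: 2·((-2)+(-5)) − (-7) = -7 → (-2,-5,-7)

-2,-5,-7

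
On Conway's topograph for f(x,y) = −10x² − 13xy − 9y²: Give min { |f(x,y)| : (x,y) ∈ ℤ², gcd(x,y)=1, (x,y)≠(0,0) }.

translate: b→-7 (≡13 mod 20), so (10,13,9)→(10,-7,6)
flip: (10,-7,6)→(6,7,10)
translate: b→-5 (≡7 mod 12), so (6,7,10)→(6,-5,9)
reduced (well bottom): (6,-5,9) with a≤c, −a<b≤a
well minimum |f| = |-6| = 6 (negative-definite)

6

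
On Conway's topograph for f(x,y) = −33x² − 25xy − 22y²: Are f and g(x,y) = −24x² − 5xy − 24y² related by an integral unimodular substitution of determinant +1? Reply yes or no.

D₁ = -2279, D₂ = -2279
f is negative-definite; reduce −f:
−f: flip: (33,25,22)→(22,-25,33)
−f: translate: b→19 (≡-25 mod 44), so (22,-25,33)→(22,19,30)
−f: reduced (well bottom): (22,19,30) with a≤c, −a<b≤a
flip sign back: reduced form of f is (-22,-19,-30)
g is negative-definite; reduce −g:
−g: reduced (well bottom): (24,5,24) with a≤c, −a<b≤a
flip sign back: reduced form of g is (-24,-5,-24)
reduced forms (-22, -19, -30) vs (-24, -5, -24) ⇒ inequivalent

no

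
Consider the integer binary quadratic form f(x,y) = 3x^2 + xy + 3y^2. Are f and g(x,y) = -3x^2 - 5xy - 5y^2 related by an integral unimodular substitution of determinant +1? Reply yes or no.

D₁ = -35, D₂ = -35
f: reduced (well bottom): (3,1,3) with a≤c, −a<b≤a
g is negative-definite; reduce −g:
−g: translate: b→-1 (≡5 mod 6), so (3,5,5)→(3,-1,3)
−g: flip: (3,-1,3)→(3,1,3)
−g: reduced (well bottom): (3,1,3) with a≤c, −a<b≤a
flip sign back: reduced form of g is (-3,-1,-3)
reduced forms (3, 1, 3) vs (-3, -1, -3) ⇒ inequivalent

no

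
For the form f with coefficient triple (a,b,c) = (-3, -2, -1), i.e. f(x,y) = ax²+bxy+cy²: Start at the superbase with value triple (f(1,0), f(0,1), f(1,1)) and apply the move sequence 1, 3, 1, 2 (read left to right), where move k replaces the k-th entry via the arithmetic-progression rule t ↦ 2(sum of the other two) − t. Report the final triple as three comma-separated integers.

start (-3,-1,-6) = (f(1,0),f(0,1),f(1,1))
replace slot 1: 2·((-1)+(-6)) − (-3) = -11 → (-11,-1,-6)
replace slot 3: 2·((-11)+(-1)) − (-6) = -18 → (-11,-1,-18)
replace slot 1: 2·((-1)+(-18)) − (-11) = -27 → (-27,-1,-18)
replace slot 2: 2·((-27)+(-18)) − (-1) = -89 → (-27,-89,-18)

-27,-89,-18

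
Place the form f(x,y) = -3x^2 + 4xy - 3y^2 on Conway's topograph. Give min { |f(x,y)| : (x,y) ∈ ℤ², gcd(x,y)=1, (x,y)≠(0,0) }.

translate: b→2 (≡-4 mod 6), so (3,-4,3)→(3,2,2)
flip: (3,2,2)→(2,-2,3)
translate: b→2 (≡-2 mod 4), so (2,-2,3)→(2,2,3)
reduced (well bottom): (2,2,3) with a≤c, −a<b≤a
well minimum |f| = |-2| = 2 (negative-definite)

2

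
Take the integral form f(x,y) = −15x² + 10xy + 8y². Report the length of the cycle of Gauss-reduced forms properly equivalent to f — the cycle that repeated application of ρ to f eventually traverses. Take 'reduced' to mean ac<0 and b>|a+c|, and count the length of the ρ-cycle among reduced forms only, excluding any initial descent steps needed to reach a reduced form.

D = 580, ⌊√D⌋ = 24
river: ρ → (8,22,-3)
river: ρ → (-3,20,15)
river: ρ → (15,10,-8)
river: ρ → (-8,22,3)
river: ρ → (3,20,-15)
river: ρ → (-15,10,8)
ρ-cycle length = 6 (tail of 0 descent steps not counted)

6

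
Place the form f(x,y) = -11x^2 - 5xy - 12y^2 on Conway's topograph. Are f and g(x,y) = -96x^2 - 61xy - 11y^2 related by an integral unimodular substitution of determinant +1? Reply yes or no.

D₁ = -503, D₂ = -503
f is negative-definite; reduce −f:
−f: reduced (well bottom): (11,5,12) with a≤c, −a<b≤a
flip sign back: reduced form of f is (-11,-5,-12)
g is negative-definite; reduce −g:
−g: flip: (96,61,11)→(11,-61,96)
−g: translate: b→5 (≡-61 mod 22), so (11,-61,96)→(11,5,12)
−g: reduced (well bottom): (11,5,12) with a≤c, −a<b≤a
flip sign back: reduced form of g is (-11,-5,-12)
reduced forms (-11, -5, -12) vs (-11, -5, -12) ⇒ equivalent

yes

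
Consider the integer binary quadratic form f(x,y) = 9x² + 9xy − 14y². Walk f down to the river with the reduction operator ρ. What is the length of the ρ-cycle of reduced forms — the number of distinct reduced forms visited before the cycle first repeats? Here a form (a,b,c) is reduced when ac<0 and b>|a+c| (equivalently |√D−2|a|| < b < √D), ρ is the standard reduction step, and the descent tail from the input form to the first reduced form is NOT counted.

D = 585, ⌊√D⌋ = 24
river: ρ → (-14,19,4)
river: ρ → (4,21,-9)
river: ρ → (-9,15,10)
river: ρ → (10,5,-14)
river: ρ → (-14,23,1)
river: ρ → (1,23,-14)
river: ρ → (-14,5,10)
river: ρ → (10,15,-9)
river: ρ → (-9,21,4)
river: ρ → (4,19,-14)
river: ρ → (-14,9,9)
river: ρ → (9,9,-14)
ρ-cycle length = 12 (tail of 0 descent steps not counted)

12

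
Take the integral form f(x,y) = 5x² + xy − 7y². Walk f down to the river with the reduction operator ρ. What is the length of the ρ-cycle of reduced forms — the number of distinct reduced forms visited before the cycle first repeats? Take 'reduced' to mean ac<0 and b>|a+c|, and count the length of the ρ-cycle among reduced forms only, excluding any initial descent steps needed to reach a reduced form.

D = 141, ⌊√D⌋ = 11
descent: ρ → (-7,-1,5)
descent: ρ → (5,11,-1)  [lands on river]
river: ρ → (-1,11,5)
river: ρ → (5,9,-3)
river: ρ → (-3,9,5)
ρ-cycle length = 4 (tail of 2 descent steps not counted)

4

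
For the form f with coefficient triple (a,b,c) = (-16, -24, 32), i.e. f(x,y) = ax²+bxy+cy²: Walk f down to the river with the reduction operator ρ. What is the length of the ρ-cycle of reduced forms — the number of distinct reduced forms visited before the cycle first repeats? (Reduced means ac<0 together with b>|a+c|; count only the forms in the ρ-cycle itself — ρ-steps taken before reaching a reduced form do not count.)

D = 2624, ⌊√D⌋ = 51
descent: ρ → (32,24,-16)  [lands on river]
river: ρ → (-16,40,16)
river: ρ → (16,24,-32)
river: ρ → (-32,40,8)
river: ρ → (8,40,-32)
river: ρ → (-32,24,16)
river: ρ → (16,40,-16)
river: ρ → (-16,24,32)
river: ρ → (32,40,-8)
river: ρ → (-8,40,32)
ρ-cycle length = 10 (tail of 1 descent step not counted)

10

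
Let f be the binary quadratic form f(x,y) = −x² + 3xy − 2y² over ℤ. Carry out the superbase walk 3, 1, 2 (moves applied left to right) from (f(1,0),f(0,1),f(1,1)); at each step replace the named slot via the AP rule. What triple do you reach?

start (-1,-2,0) = (f(1,0),f(0,1),f(1,1))
replace slot 3: 2·((-1)+(-2)) − 0 = -6 → (-1,-2,-6)
replace slot 1: 2·((-2)+(-6)) − (-1) = -15 → (-15,-2,-6)
replace slot 2: 2·((-15)+(-6)) − (-2) = -40 → (-15,-40,-6)

-15,-40,-6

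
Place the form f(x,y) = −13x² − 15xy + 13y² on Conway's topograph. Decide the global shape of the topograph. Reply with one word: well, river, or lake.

D = b²−4ac = (-15)² − 4·(-13)·13 = 901
D > 0 non-square ⇒ indefinite ⇒ periodic river

river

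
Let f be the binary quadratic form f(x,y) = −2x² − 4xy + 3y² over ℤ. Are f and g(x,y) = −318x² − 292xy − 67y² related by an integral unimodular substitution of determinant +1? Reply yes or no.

D₁ = 40, D₂ = 40
river cycle of f (length 6): (3, 4, -2), (-2, 4, 3), (3, 2, -3), (-3, 4, 2), (2, 4, -3), (-3, 2, 3)
river cycle of g (length 6): (-2, 4, 3), (3, 2, -3), (-3, 4, 2), (2, 4, -3), (-3, 2, 3), (3, 4, -2)
cycles coincide ⇒ equivalent

yes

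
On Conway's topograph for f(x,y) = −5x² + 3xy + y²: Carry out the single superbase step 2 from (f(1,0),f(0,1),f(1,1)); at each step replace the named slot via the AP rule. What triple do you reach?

start (-5,1,-1) = (f(1,0),f(0,1),f(1,1))
replace slot 2: 2·((-5)+(-1)) − 1 = -13 → (-5,-13,-1)

-5,-13,-1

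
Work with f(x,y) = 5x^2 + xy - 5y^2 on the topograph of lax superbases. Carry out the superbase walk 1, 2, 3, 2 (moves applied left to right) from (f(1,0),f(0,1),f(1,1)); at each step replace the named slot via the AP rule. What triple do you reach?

start (5,-5,1) = (f(1,0),f(0,1),f(1,1))
replace slot 1: 2·((-5)+1) − 5 = -13 → (-13,-5,1)
replace slot 2: 2·((-13)+1) − (-5) = -19 → (-13,-19,1)
replace slot 3: 2·((-13)+(-19)) − 1 = -65 → (-13,-19,-65)
replace slot 2: 2·((-13)+(-65)) − (-19) = -137 → (-13,-137,-65)

-13,-137,-65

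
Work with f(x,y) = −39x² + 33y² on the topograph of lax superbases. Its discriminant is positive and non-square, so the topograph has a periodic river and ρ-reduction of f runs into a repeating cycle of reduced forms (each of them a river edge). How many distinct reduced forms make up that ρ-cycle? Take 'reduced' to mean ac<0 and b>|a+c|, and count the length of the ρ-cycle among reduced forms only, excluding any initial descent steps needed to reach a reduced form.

D = 5148, ⌊√D⌋ = 71
descent: ρ → (33,66,-6)  [lands on river]
river: ρ → (-6,66,33)
ρ-cycle length = 2 (tail of 1 descent step not counted)

2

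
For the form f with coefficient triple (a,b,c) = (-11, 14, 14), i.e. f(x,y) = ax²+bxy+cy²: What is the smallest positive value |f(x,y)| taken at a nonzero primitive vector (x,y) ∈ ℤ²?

river: ρ → (14,14,-11)
river: ρ → (-11,8,17)
river: ρ → (17,26,-2)
river: ρ → (-2,26,17)
river: ρ → (17,8,-11)
river: ρ → (-11,14,14)
closes: descent 0, river 6
min |a| on river = 2

2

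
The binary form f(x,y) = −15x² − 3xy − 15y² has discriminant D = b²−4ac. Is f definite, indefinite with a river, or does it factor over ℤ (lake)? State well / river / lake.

D = b²−4ac = (-3)² − 4·(-15)·(-15) = -891
D < 0 ⇒ definite ⇒ every region one sign ⇒ single well

well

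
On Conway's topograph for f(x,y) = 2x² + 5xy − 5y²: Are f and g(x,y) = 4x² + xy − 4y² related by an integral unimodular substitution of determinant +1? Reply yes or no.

D₁ = 65, D₂ = 65
river cycle of f (length 6): (-5, 5, 2), (2, 7, -2), (-2, 5, 5), (5, 5, -2), (-2, 7, 2), (2, 5, -5)
river cycle of g (length 6): (-4, 7, 1), (1, 7, -4), (-4, 1, 4), (4, 7, -1), (-1, 7, 4), (4, 1, -4)
cycles differ ⇒ inequivalent

no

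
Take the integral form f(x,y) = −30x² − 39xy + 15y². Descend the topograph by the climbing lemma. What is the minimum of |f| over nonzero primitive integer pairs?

descent: ρ → (15,39,-30)  [lands on river]
river: ρ → (-30,21,24)
river: ρ → (24,27,-27)
river: ρ → (-27,27,24)
river: ρ → (24,21,-30)
river: ρ → (-30,39,15)
river: ρ → (15,51,-12)
river: ρ → (-12,45,27)
river: ρ → (27,9,-30)
river: ρ → (-30,51,6)
river: ρ → (6,57,-3)
river: ρ → (-3,57,6)
river: ρ → (6,51,-30)
river: ρ → (-30,9,27)
river: ρ → (27,45,-12)
river: ρ → (-12,51,15)
closes: descent 1, river 16
min |a| on river = 3

3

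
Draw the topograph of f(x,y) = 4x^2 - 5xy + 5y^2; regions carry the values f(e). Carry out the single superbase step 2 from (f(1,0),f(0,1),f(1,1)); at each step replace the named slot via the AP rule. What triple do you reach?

start (4,5,4) = (f(1,0),f(0,1),f(1,1))
replace slot 2: 2·(4+4) − 5 = 11 → (4,11,4)

4,11,4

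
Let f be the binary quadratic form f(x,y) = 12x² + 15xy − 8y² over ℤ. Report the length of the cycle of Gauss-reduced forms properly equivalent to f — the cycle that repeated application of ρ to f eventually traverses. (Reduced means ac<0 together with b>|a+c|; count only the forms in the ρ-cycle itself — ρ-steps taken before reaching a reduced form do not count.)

D = 609, ⌊√D⌋ = 24
river: ρ → (-8,17,10)
river: ρ → (10,23,-2)
river: ρ → (-2,21,21)
river: ρ → (21,21,-2)
river: ρ → (-2,23,10)
river: ρ → (10,17,-8)
river: ρ → (-8,15,12)
river: ρ → (12,9,-11)
river: ρ → (-11,13,10)
river: ρ → (10,7,-14)
river: ρ → (-14,21,3)
river: ρ → (3,21,-14)
river: ρ → (-14,7,10)
river: ρ → (10,13,-11)
river: ρ → (-11,9,12)
river: ρ → (12,15,-8)
ρ-cycle length = 16 (tail of 0 descent steps not counted)

16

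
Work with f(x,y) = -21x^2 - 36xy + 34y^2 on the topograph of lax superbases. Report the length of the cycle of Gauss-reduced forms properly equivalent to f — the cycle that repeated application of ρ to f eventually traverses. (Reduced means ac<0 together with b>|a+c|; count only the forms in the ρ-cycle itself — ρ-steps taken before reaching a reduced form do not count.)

D = 4152, ⌊√D⌋ = 64
descent: ρ → (34,36,-21)  [lands on river]
river: ρ → (-21,48,22)
river: ρ → (22,40,-29)
river: ρ → (-29,18,33)
river: ρ → (33,48,-14)
river: ρ → (-14,64,1)
river: ρ → (1,64,-14)
river: ρ → (-14,48,33)
river: ρ → (33,18,-29)
river: ρ → (-29,40,22)
river: ρ → (22,48,-21)
river: ρ → (-21,36,34)
river: ρ → (34,32,-23)
river: ρ → (-23,60,6)
river: ρ → (6,60,-23)
river: ρ → (-23,32,34)
ρ-cycle length = 16 (tail of 1 descent step not counted)

16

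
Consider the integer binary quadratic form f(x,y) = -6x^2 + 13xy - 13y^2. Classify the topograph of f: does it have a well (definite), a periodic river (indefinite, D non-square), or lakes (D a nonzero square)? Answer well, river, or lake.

D = b²−4ac = 13² − 4·(-6)·(-13) = -143
D < 0 ⇒ definite ⇒ every region one sign ⇒ single well

well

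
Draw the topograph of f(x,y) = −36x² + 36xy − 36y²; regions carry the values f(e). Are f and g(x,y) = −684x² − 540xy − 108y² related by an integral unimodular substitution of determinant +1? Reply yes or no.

D₁ = -3888, D₂ = -3888
f is negative-definite; reduce −f:
−f: translate: b→36 (≡-36 mod 72), so (36,-36,36)→(36,36,36)
−f: reduced (well bottom): (36,36,36) with a≤c, −a<b≤a
flip sign back: reduced form of f is (-36,-36,-36)
g is negative-definite; reduce −g:
−g: flip: (684,540,108)→(108,-540,684)
−g: translate: b→108 (≡-540 mod 216), so (108,-540,684)→(108,108,36)
−g: flip: (108,108,36)→(36,-108,108)
−g: translate: b→36 (≡-108 mod 72), so (36,-108,108)→(36,36,36)
−g: reduced (well bottom): (36,36,36) with a≤c, −a<b≤a
flip sign back: reduced form of g is (-36,-36,-36)
reduced forms (-36, -36, -36) vs (-36, -36, -36) ⇒ equivalent

yes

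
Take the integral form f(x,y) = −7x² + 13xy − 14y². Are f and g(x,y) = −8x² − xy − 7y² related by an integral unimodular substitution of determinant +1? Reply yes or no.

D₁ = -223, D₂ = -223
f is negative-definite; reduce −f:
−f: translate: b→1 (≡-13 mod 14), so (7,-13,14)→(7,1,8)
−f: reduced (well bottom): (7,1,8) with a≤c, −a<b≤a
flip sign back: reduced form of f is (-7,-1,-8)
g is negative-definite; reduce −g:
−g: flip: (8,1,7)→(7,-1,8)
−g: reduced (well bottom): (7,-1,8) with a≤c, −a<b≤a
flip sign back: reduced form of g is (-7,1,-8)
reduced forms (-7, -1, -8) vs (-7, 1, -8) ⇒ inequivalent

no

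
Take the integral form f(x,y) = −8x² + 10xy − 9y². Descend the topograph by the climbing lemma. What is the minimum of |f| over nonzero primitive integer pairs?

translate: b→6 (≡-10 mod 16), so (8,-10,9)→(8,6,7)
flip: (8,6,7)→(7,-6,8)
reduced (well bottom): (7,-6,8) with a≤c, −a<b≤a
well minimum |f| = |-7| = 7 (negative-definite)

7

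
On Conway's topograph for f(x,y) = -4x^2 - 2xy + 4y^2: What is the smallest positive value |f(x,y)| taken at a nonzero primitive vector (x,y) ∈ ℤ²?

descent: ρ → (4,2,-4)  [lands on river]
river: ρ → (-4,6,2)
river: ρ → (2,6,-4)
river: ρ → (-4,2,4)
river: ρ → (4,6,-2)
river: ρ → (-2,6,4)
closes: descent 1, river 6
min |a| on river = 2

2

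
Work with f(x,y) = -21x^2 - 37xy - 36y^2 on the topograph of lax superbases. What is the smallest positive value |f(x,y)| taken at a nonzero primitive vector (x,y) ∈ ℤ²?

translate: b→-5 (≡37 mod 42), so (21,37,36)→(21,-5,20)
flip: (21,-5,20)→(20,5,21)
reduced (well bottom): (20,5,21) with a≤c, −a<b≤a
well minimum |f| = |-20| = 20 (negative-definite)

20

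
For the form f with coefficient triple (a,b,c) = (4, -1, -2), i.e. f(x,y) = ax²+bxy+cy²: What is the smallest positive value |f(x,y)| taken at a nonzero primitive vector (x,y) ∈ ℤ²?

descent: ρ → (-2,5,1)  [lands on river]
river: ρ → (1,5,-2)
river: ρ → (-2,3,3)
river: ρ → (3,3,-2)
closes: descent 1, river 4
min |a| on river = 1

1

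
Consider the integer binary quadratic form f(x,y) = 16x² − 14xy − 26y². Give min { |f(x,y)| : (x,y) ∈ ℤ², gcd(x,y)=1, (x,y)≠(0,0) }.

descent: ρ → (-26,14,16)  [lands on river]
river: ρ → (16,18,-24)
river: ρ → (-24,30,10)
river: ρ → (10,30,-24)
river: ρ → (-24,18,16)
river: ρ → (16,14,-26)
river: ρ → (-26,38,4)
river: ρ → (4,42,-6)
river: ρ → (-6,42,4)
river: ρ → (4,38,-26)
closes: descent 1, river 10
min |a| on river = 4

4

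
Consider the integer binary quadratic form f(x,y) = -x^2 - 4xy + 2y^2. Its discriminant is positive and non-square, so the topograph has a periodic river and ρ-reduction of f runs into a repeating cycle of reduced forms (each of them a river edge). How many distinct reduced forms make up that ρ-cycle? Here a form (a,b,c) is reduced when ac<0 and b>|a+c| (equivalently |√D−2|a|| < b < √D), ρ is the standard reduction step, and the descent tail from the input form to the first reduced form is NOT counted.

D = 24, ⌊√D⌋ = 4
descent: ρ → (2,4,-1)  [lands on river]
river: ρ → (-1,4,2)
ρ-cycle length = 2 (tail of 1 descent step not counted)

2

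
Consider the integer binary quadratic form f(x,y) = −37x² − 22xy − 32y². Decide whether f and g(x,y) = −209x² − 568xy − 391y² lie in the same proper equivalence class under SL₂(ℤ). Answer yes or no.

D₁ = -4252, D₂ = -4252
f is negative-definite; reduce −f:
−f: flip: (37,22,32)→(32,-22,37)
−f: reduced (well bottom): (32,-22,37) with a≤c, −a<b≤a
flip sign back: reduced form of f is (-32,22,-37)
g is negative-definite; reduce −g:
−g: translate: b→150 (≡568 mod 418), so (209,568,391)→(209,150,32)
−g: flip: (209,150,32)→(32,-150,209)
−g: translate: b→-22 (≡-150 mod 64), so (32,-150,209)→(32,-22,37)
−g: reduced (well bottom): (32,-22,37) with a≤c, −a<b≤a
flip sign back: reduced form of g is (-32,22,-37)
reduced forms (-32, 22, -37) vs (-32, 22, -37) ⇒ equivalent

yes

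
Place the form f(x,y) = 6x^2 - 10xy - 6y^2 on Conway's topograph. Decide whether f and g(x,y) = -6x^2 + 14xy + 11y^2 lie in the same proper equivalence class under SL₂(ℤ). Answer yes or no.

D₁ = 244, D₂ = 460
discriminants differ ⇒ not SL₂(ℤ)-equivalent

no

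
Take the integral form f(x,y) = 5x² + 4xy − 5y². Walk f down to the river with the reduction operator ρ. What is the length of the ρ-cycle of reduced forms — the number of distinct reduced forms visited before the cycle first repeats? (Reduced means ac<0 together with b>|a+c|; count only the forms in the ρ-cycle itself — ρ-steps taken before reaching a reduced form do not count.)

D = 116, ⌊√D⌋ = 10
river: ρ → (-5,6,4)
river: ρ → (4,10,-1)
river: ρ → (-1,10,4)
river: ρ → (4,6,-5)
river: ρ → (-5,4,5)
river: ρ → (5,6,-4)
river: ρ → (-4,10,1)
river: ρ → (1,10,-4)
river: ρ → (-4,6,5)
river: ρ → (5,4,-5)
ρ-cycle length = 10 (tail of 0 descent steps not counted)

10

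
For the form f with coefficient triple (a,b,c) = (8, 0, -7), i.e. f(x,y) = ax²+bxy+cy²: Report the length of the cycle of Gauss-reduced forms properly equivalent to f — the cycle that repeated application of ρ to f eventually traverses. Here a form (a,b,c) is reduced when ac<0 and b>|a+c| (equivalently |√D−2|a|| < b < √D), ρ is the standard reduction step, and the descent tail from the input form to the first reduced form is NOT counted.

D = 224, ⌊√D⌋ = 14
descent: ρ → (-7,14,1)  [lands on river]
river: ρ → (1,14,-7)
ρ-cycle length = 2 (tail of 1 descent step not counted)

2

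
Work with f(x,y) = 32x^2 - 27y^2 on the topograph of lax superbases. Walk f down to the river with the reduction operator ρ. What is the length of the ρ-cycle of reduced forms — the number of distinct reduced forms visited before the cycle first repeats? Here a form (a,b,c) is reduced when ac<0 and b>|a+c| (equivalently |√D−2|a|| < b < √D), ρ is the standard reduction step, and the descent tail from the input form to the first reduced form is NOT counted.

D = 3456, ⌊√D⌋ = 58
descent: ρ → (-27,54,5)  [lands on river]
river: ρ → (5,56,-16)
river: ρ → (-16,40,29)
river: ρ → (29,18,-27)
river: ρ → (-27,36,20)
river: ρ → (20,44,-19)
river: ρ → (-19,32,32)
river: ρ → (32,32,-19)
river: ρ → (-19,44,20)
river: ρ → (20,36,-27)
river: ρ → (-27,18,29)
river: ρ → (29,40,-16)
river: ρ → (-16,56,5)
river: ρ → (5,54,-27)
ρ-cycle length = 14 (tail of 1 descent step not counted)

14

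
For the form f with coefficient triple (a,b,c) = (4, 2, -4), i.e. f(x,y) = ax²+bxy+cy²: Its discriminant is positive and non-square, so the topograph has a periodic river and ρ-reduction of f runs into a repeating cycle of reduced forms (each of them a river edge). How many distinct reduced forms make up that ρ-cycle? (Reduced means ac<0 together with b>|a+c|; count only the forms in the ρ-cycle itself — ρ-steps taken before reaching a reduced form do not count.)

D = 68, ⌊√D⌋ = 8
river: ρ → (-4,6,2)
river: ρ → (2,6,-4)
river: ρ → (-4,2,4)
river: ρ → (4,6,-2)
river: ρ → (-2,6,4)
river: ρ → (4,2,-4)
ρ-cycle length = 6 (tail of 0 descent steps not counted)

6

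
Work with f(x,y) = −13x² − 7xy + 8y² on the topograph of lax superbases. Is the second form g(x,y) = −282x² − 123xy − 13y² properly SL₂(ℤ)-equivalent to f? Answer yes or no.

D₁ = 465, D₂ = 465
river cycle of f (length 10): (8, 7, -13), (-13, 19, 2), (2, 21, -3), (-3, 21, 2), (2, 19, -13), (-13, 7, 8), (8, 9, -12), (-12, 15, 5), (5, 15, -12), (-12, 9, 8)
river cycle of g (length 10): (-13, 19, 2), (2, 21, -3), (-3, 21, 2), (2, 19, -13), (-13, 7, 8), (8, 9, -12), (-12, 15, 5), (5, 15, -12), (-12, 9, 8), (8, 7, -13)
cycles coincide ⇒ equivalent

yes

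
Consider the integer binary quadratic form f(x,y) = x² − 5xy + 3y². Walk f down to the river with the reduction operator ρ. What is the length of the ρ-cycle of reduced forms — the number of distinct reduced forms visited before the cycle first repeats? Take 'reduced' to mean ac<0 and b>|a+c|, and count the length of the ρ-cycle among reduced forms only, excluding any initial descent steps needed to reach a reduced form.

D = 13, ⌊√D⌋ = 3
descent: ρ → (3,-1,-1)
descent: ρ → (-1,3,1)  [lands on river]
river: ρ → (1,3,-1)
ρ-cycle length = 2 (tail of 2 descent steps not counted)

2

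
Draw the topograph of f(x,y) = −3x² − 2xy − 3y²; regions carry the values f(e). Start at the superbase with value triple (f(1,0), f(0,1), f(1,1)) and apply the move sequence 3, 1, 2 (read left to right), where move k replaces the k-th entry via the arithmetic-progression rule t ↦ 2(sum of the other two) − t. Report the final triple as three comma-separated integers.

start (-3,-3,-8) = (f(1,0),f(0,1),f(1,1))
replace slot 3: 2·((-3)+(-3)) − (-8) = -4 → (-3,-3,-4)
replace slot 1: 2·((-3)+(-4)) − (-3) = -11 → (-11,-3,-4)
replace slot 2: 2·((-11)+(-4)) − (-3) = -27 → (-11,-27,-4)

-11,-27,-4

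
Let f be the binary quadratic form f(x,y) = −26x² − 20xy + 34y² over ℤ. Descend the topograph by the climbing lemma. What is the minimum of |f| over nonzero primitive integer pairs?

descent: ρ → (34,20,-26)  [lands on river]
river: ρ → (-26,32,28)
river: ρ → (28,24,-30)
river: ρ → (-30,36,22)
river: ρ → (22,52,-14)
river: ρ → (-14,60,6)
river: ρ → (6,60,-14)
river: ρ → (-14,52,22)
river: ρ → (22,36,-30)
river: ρ → (-30,24,28)
river: ρ → (28,32,-26)
river: ρ → (-26,20,34)
river: ρ → (34,48,-12)
river: ρ → (-12,48,34)
closes: descent 1, river 14
min |a| on river = 6

6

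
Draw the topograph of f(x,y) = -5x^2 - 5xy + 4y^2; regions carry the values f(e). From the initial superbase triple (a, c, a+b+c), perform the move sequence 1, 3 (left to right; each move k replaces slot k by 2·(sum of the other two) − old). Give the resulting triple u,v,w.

start (-5,4,-6) = (f(1,0),f(0,1),f(1,1))
replace slot 1: 2·(4+(-6)) − (-5) = 1 → (1,4,-6)
replace slot 3: 2·(1+4) − (-6) = 16 → (1,4,16)

1,4,16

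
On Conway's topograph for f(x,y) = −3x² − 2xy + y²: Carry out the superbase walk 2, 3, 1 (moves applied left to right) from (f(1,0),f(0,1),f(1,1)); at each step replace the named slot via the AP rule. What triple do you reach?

start (-3,1,-4) = (f(1,0),f(0,1),f(1,1))
replace slot 2: 2·((-3)+(-4)) − 1 = -15 → (-3,-15,-4)
replace slot 3: 2·((-3)+(-15)) − (-4) = -32 → (-3,-15,-32)
replace slot 1: 2·((-15)+(-32)) − (-3) = -91 → (-91,-15,-32)

-91,-15,-32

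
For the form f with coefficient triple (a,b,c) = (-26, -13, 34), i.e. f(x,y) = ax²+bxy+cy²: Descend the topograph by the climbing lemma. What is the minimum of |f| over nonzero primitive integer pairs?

descent: ρ → (34,13,-26)  [lands on river]
river: ρ → (-26,39,21)
river: ρ → (21,45,-20)
river: ρ → (-20,35,31)
river: ρ → (31,27,-24)
river: ρ → (-24,21,34)
river: ρ → (34,47,-11)
river: ρ → (-11,41,46)
river: ρ → (46,51,-6)
river: ρ → (-6,57,19)
river: ρ → (19,57,-6)
river: ρ → (-6,51,46)
river: ρ → (46,41,-11)
river: ρ → (-11,47,34)
river: ρ → (34,21,-24)
river: ρ → (-24,27,31)
river: ρ → (31,35,-20)
river: ρ → (-20,45,21)
river: ρ → (21,39,-26)
river: ρ → (-26,13,34)
river: ρ → (34,55,-5)
river: ρ → (-5,55,34)
closes: descent 1, river 22
min |a| on river = 5

5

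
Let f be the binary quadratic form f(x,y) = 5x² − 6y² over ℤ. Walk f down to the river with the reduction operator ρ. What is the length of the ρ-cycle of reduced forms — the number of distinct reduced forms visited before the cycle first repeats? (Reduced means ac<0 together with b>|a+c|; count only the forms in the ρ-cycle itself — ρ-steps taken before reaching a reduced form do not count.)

D = 120, ⌊√D⌋ = 10
descent: ρ → (-6,0,5)
descent: ρ → (5,10,-1)  [lands on river]
river: ρ → (-1,10,5)
ρ-cycle length = 2 (tail of 2 descent steps not counted)

2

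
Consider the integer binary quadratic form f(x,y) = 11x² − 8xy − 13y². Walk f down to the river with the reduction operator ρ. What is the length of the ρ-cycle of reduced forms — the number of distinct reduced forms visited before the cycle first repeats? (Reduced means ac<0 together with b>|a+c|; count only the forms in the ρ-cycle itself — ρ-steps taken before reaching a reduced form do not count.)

D = 636, ⌊√D⌋ = 25
descent: ρ → (-13,8,11)  [lands on river]
river: ρ → (11,14,-10)
river: ρ → (-10,6,15)
river: ρ → (15,24,-1)
river: ρ → (-1,24,15)
river: ρ → (15,6,-10)
river: ρ → (-10,14,11)
river: ρ → (11,8,-13)
river: ρ → (-13,18,6)
river: ρ → (6,18,-13)
ρ-cycle length = 10 (tail of 1 descent step not counted)

10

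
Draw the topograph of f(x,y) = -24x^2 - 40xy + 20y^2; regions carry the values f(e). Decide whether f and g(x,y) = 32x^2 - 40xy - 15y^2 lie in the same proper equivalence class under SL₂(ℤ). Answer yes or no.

D₁ = 3520, D₂ = 3520
river cycle of f (length 4): (20, 40, -24), (-24, 56, 4), (4, 56, -24), (-24, 40, 20)
river cycle of g (length 6): (-15, 40, 32), (32, 24, -23), (-23, 22, 33), (33, 44, -12), (-12, 52, 17), (17, 50, -15)
cycles differ ⇒ inequivalent

no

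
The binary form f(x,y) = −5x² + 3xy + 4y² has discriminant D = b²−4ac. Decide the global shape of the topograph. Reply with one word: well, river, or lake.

D = b²−4ac = 3² − 4·(-5)·4 = 89
D > 0 non-square ⇒ indefinite ⇒ periodic river

river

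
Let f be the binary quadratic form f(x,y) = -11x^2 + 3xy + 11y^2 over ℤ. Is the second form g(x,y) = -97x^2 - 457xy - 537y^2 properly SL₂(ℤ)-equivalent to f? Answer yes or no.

D₁ = 493, D₂ = 493
river cycle of f (length 10): (11, 19, -3), (-3, 17, 17), (17, 17, -3), (-3, 19, 11), (11, 3, -11), (-11, 19, 3), (3, 17, -17), (-17, 17, 3), (3, 19, -11), (-11, 3, 11)
river cycle of g (length 10): (-11, 3, 11), (11, 19, -3), (-3, 17, 17), (17, 17, -3), (-3, 19, 11), (11, 3, -11), (-11, 19, 3), (3, 17, -17), (-17, 17, 3), (3, 19, -11)
cycles coincide ⇒ equivalent

yes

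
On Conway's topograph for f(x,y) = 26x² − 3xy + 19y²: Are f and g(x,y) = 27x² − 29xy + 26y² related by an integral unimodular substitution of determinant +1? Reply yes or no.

D₁ = -1967, D₂ = -1967
f: flip: (26,-3,19)→(19,3,26)
f: reduced (well bottom): (19,3,26) with a≤c, −a<b≤a
g: translate: b→25 (≡-29 mod 54), so (27,-29,26)→(27,25,24)
g: flip: (27,25,24)→(24,-25,27)
g: translate: b→23 (≡-25 mod 48), so (24,-25,27)→(24,23,26)
g: reduced (well bottom): (24,23,26) with a≤c, −a<b≤a
reduced forms (19, 3, 26) vs (24, 23, 26) ⇒ inequivalent

no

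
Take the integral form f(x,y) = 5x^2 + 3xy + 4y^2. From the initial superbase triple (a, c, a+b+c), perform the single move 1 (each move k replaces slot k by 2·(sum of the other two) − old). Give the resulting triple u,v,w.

start (5,4,12) = (f(1,0),f(0,1),f(1,1))
replace slot 1: 2·(4+12) − 5 = 27 → (27,4,12)

27,4,12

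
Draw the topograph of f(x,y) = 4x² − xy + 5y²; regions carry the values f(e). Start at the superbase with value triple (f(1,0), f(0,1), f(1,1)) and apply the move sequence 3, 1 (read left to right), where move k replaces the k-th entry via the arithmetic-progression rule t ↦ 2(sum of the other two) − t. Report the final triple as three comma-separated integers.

start (4,5,8) = (f(1,0),f(0,1),f(1,1))
replace slot 3: 2·(4+5) − 8 = 10 → (4,5,10)
replace slot 1: 2·(5+10) − 4 = 26 → (26,5,10)

26,5,10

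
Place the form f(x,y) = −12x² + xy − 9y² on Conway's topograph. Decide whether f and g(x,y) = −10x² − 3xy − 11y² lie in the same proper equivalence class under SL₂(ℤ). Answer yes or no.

D₁ = -431, D₂ = -431
f is negative-definite; reduce −f:
−f: flip: (12,-1,9)→(9,1,12)
−f: reduced (well bottom): (9,1,12) with a≤c, −a<b≤a
flip sign back: reduced form of f is (-9,-1,-12)
g is negative-definite; reduce −g:
−g: reduced (well bottom): (10,3,11) with a≤c, −a<b≤a
flip sign back: reduced form of g is (-10,-3,-11)
reduced forms (-9, -1, -12) vs (-10, -3, -11) ⇒ inequivalent

no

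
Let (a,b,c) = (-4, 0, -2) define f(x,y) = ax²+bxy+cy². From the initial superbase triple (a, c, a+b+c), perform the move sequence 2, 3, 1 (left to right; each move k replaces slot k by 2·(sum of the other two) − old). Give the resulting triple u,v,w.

start (-4,-2,-6) = (f(1,0),f(0,1),f(1,1))
replace slot 2: 2·((-4)+(-6)) − (-2) = -18 → (-4,-18,-6)
replace slot 3: 2·((-4)+(-18)) − (-6) = -38 → (-4,-18,-38)
replace slot 1: 2·((-18)+(-38)) − (-4) = -108 → (-108,-18,-38)

-108,-18,-38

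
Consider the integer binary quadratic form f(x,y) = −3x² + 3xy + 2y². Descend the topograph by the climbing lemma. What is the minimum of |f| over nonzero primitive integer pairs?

river: ρ → (2,5,-1)
river: ρ → (-1,5,2)
river: ρ → (2,3,-3)
river: ρ → (-3,3,2)
closes: descent 0, river 4
min |a| on river = 1

1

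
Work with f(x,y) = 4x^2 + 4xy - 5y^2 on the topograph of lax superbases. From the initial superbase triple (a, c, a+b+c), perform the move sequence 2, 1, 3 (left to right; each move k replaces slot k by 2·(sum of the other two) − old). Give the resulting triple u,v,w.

start (4,-5,3) = (f(1,0),f(0,1),f(1,1))
replace slot 2: 2·(4+3) − (-5) = 19 → (4,19,3)
replace slot 1: 2·(19+3) − 4 = 40 → (40,19,3)
replace slot 3: 2·(40+19) − 3 = 115 → (40,19,115)

40,19,115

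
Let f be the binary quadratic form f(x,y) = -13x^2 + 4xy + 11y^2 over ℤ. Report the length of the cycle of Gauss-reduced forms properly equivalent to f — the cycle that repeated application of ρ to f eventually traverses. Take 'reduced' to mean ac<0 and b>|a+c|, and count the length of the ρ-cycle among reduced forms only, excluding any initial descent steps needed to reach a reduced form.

D = 588, ⌊√D⌋ = 24
river: ρ → (11,18,-6)
river: ρ → (-6,18,11)
river: ρ → (11,4,-13)
river: ρ → (-13,22,2)
river: ρ → (2,22,-13)
river: ρ → (-13,4,11)
ρ-cycle length = 6 (tail of 0 descent steps not counted)

6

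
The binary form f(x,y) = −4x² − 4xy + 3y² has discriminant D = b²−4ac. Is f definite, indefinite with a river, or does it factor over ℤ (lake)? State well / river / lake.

D = b²−4ac = (-4)² − 4·(-4)·3 = 64
D = 8² is a perfect square ⇒ form factors over ℤ ⇒ lakes

lake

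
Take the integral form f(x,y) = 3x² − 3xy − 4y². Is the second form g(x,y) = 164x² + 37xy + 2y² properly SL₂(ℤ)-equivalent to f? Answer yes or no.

D₁ = 57, D₂ = 57
river cycle of f (length 6): (-4, 3, 3), (3, 3, -4), (-4, 5, 2), (2, 7, -1), (-1, 7, 2), (2, 5, -4)
river cycle of g (length 6): (2, 7, -1), (-1, 7, 2), (2, 5, -4), (-4, 3, 3), (3, 3, -4), (-4, 5, 2)
cycles coincide ⇒ equivalent

yes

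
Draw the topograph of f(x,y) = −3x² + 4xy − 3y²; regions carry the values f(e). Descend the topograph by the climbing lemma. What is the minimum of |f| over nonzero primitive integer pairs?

translate: b→2 (≡-4 mod 6), so (3,-4,3)→(3,2,2)
flip: (3,2,2)→(2,-2,3)
translate: b→2 (≡-2 mod 4), so (2,-2,3)→(2,2,3)
reduced (well bottom): (2,2,3) with a≤c, −a<b≤a
well minimum |f| = |-2| = 2 (negative-definite)

2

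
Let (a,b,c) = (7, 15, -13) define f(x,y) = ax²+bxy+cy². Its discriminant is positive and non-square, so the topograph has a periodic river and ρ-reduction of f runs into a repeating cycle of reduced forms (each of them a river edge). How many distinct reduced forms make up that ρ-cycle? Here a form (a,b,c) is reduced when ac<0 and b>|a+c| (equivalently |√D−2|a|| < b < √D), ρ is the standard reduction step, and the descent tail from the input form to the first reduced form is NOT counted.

D = 589, ⌊√D⌋ = 24
river: ρ → (-13,11,9)
river: ρ → (9,7,-15)
river: ρ → (-15,23,1)
river: ρ → (1,23,-15)
river: ρ → (-15,7,9)
river: ρ → (9,11,-13)
river: ρ → (-13,15,7)
river: ρ → (7,13,-15)
river: ρ → (-15,17,5)
river: ρ → (5,23,-3)
river: ρ → (-3,19,19)
river: ρ → (19,19,-3)
river: ρ → (-3,23,5)
river: ρ → (5,17,-15)
river: ρ → (-15,13,7)
river: ρ → (7,15,-13)
ρ-cycle length = 16 (tail of 0 descent steps not counted)

16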